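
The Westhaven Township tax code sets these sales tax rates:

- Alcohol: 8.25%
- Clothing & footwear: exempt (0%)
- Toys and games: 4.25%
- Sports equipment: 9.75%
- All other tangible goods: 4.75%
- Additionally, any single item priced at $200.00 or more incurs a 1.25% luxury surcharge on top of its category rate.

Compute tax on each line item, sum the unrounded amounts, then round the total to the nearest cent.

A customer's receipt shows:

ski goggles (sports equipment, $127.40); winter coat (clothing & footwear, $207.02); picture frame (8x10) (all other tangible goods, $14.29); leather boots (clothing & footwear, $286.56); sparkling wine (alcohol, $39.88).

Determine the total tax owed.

Ski goggles $127.40: sports equipment → 9.75% → $12.4215
Winter coat $207.02: clothing & footwear → 0% + 1.25% surcharge = 1.25% → $2.58775
Picture frame (8x10) $14.29: all other tangible goods → 4.75% → $0.678775
Leather boots $286.56: clothing & footwear → 0% + 1.25% surcharge = 1.25% → $3.582
Sparkling wine $39.88: alcohol → 8.25% → $3.2901
Unrounded tax sum = $22.560125 → $22.56

$22.56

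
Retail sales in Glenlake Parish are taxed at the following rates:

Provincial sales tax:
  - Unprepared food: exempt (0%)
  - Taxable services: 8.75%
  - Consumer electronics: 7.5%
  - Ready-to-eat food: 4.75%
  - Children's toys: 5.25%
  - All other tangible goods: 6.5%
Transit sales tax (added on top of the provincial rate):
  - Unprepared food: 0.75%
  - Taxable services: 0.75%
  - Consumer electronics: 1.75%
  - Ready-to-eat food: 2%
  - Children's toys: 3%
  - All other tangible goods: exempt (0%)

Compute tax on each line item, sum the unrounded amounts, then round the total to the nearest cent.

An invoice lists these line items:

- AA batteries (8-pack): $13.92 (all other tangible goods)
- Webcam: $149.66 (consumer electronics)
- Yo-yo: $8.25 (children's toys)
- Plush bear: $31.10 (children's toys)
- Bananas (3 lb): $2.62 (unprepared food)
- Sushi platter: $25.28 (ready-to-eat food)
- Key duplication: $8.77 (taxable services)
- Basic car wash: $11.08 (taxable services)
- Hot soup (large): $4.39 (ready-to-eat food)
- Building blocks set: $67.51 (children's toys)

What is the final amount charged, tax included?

$350.05

AA batteries (8-pack) $13.92: all other tangible goods → 6.5% + 0% transit = 6.5% → $0.9048
Webcam $149.66: consumer electronics → 7.5% + 1.75% transit = 9.25% → $13.84355
Yo-yo $8.25: children's toys → 5.25% + 3% transit = 8.25% → $0.680625
Plush bear $31.10: children's toys → 5.25% + 3% transit = 8.25% → $2.56575
Bananas (3 lb) $2.62: unprepared food → 0% + 0.75% transit = 0.75% → $0.01965
Sushi platter $25.28: ready-to-eat food → 4.75% + 2% transit = 6.75% → $1.7064
Key duplication $8.77: taxable services → 8.75% + 0.75% transit = 9.5% → $0.83315
Basic car wash $11.08: taxable services → 8.75% + 0.75% transit = 9.5% → $1.0526
Hot soup (large) $4.39: ready-to-eat food → 4.75% + 2% transit = 6.75% → $0.296325
Building blocks set $67.51: children's toys → 5.25% + 3% transit = 8.25% → $5.569575
Subtotal = $322.58; unrounded tax = $27.472425 → $27.47; total due = $350.05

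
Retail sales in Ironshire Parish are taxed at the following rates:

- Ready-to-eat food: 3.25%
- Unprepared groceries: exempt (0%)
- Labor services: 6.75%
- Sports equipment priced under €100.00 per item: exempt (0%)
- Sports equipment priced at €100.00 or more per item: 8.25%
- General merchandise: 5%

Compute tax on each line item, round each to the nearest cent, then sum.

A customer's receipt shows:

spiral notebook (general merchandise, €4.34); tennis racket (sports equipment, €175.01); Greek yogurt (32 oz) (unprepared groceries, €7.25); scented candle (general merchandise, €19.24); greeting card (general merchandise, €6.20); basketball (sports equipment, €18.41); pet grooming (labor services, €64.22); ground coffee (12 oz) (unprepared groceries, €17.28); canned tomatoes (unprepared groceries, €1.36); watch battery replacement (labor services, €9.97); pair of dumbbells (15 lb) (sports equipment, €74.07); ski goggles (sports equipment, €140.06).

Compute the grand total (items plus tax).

€569.89

Spiral notebook €4.34: general merchandise → 5% → €0.22
Tennis racket €175.01: sports equipment, €100.00 or more → 8.25% → €14.44
Greek yogurt (32 oz) €7.25: unprepared groceries → 0% → €0.00
Scented candle €19.24: general merchandise → 5% → €0.96
Greeting card €6.20: general merchandise → 5% → €0.31
Basketball €18.41: sports equipment, under €100.00 → 0% → €0.00
Pet grooming €64.22: labor services → 6.75% → €4.33
Ground coffee (12 oz) €17.28: unprepared groceries → 0% → €0.00
Canned tomatoes €1.36: unprepared groceries → 0% → €0.00
Watch battery replacement €9.97: labor services → 6.75% → €0.67
Pair of dumbbells (15 lb) €74.07: sports equipment, under €100.00 → 0% → €0.00
Ski goggles €140.06: sports equipment, €100.00 or more → 8.25% → €11.55
Subtotal = €537.41; tax = €32.48; total due = €569.89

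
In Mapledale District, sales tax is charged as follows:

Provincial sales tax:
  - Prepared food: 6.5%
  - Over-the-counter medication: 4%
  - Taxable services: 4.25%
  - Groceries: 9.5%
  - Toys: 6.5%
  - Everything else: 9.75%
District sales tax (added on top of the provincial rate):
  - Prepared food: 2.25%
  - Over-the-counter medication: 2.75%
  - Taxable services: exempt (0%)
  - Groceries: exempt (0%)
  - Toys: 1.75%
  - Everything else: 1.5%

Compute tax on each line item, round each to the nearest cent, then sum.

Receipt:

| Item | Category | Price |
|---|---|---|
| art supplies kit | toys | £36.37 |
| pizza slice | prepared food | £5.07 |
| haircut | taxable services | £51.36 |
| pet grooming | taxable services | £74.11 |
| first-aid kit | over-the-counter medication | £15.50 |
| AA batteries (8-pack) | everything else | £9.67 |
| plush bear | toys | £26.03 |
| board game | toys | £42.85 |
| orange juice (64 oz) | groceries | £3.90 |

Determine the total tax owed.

Art supplies kit £36.37: toys → 6.5% + 1.75% district = 8.25% → £3.00
Pizza slice £5.07: prepared food → 6.5% + 2.25% district = 8.75% → £0.44
Haircut £51.36: taxable services → 4.25% + 0% district = 4.25% → £2.18
Pet grooming £74.11: taxable services → 4.25% + 0% district = 4.25% → £3.15
First-aid kit £15.50: over-the-counter medication → 4% + 2.75% district = 6.75% → £1.05
AA batteries (8-pack) £9.67: everything else → 9.75% + 1.5% district = 11.25% → £1.09
Plush bear £26.03: toys → 6.5% + 1.75% district = 8.25% → £2.15
Board game £42.85: toys → 6.5% + 1.75% district = 8.25% → £3.54
Orange juice (64 oz) £3.90: groceries → 9.5% + 0% district = 9.5% → £0.37
Total tax = £3.00 + £0.44 + £2.18 + £3.15 + £1.05 + £1.09 + £2.15 + £3.54 + £0.37 = £16.97

£16.97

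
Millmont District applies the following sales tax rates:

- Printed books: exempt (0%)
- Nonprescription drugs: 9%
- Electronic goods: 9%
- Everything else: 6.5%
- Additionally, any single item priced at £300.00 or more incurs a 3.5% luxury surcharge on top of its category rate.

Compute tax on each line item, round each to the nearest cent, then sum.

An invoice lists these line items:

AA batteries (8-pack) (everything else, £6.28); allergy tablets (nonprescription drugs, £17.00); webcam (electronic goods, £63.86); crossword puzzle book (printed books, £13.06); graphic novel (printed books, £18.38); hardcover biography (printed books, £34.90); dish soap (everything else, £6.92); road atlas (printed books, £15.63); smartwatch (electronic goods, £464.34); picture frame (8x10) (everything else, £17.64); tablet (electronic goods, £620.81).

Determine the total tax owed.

£144.93

AA batteries (8-pack) £6.28: everything else → 6.5% → £0.41
Allergy tablets £17.00: nonprescription drugs → 9% → £1.53
Webcam £63.86: electronic goods → 9% → £5.75
Crossword puzzle book £13.06: printed books → 0% → £0.00
Graphic novel £18.38: printed books → 0% → £0.00
Hardcover biography £34.90: printed books → 0% → £0.00
Dish soap £6.92: everything else → 6.5% → £0.45
Road atlas £15.63: printed books → 0% → £0.00
Smartwatch £464.34: electronic goods → 9% + 3.5% surcharge = 12.5% → £58.04
Picture frame (8x10) £17.64: everything else → 6.5% → £1.15
Tablet £620.81: electronic goods → 9% + 3.5% surcharge = 12.5% → £77.60
Total tax = £0.41 + £1.53 + £5.75 + £0.45 + £58.04 + £1.15 + £77.60 = £144.93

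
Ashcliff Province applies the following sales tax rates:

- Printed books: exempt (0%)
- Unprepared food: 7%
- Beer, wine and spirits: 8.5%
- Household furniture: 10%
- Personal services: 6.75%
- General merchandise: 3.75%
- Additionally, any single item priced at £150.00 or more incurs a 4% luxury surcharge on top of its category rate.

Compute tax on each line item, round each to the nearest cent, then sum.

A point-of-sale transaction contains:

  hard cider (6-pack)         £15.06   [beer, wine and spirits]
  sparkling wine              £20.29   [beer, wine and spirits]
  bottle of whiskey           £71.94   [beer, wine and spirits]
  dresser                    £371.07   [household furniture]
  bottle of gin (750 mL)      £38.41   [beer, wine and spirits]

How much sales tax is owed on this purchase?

Hard cider (6-pack) £15.06: beer, wine and spirits → 8.5% → £1.28
Sparkling wine £20.29: beer, wine and spirits → 8.5% → £1.72
Bottle of whiskey £71.94: beer, wine and spirits → 8.5% → £6.11
Dresser £371.07: household furniture → 10% + 4% surcharge = 14% → £51.95
Bottle of gin (750 mL) £38.41: beer, wine and spirits → 8.5% → £3.26
Total tax = £1.28 + £1.72 + £6.11 + £51.95 + £3.26 = £64.32

£64.32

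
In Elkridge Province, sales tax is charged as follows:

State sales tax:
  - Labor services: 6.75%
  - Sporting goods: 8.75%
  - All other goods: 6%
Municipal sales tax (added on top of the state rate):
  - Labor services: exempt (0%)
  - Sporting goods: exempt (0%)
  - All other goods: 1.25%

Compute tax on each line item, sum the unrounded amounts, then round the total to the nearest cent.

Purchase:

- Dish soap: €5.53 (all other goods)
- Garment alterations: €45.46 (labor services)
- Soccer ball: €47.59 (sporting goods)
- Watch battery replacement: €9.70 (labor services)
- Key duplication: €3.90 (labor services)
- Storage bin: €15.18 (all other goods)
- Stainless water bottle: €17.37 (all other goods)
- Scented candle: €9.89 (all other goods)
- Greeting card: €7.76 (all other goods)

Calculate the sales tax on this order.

Dish soap €5.53: all other goods → 6% + 1.25% municipal = 7.25% → €0.400925
Garment alterations €45.46: labor services → 6.75% + 0% municipal = 6.75% → €3.06855
Soccer ball €47.59: sporting goods → 8.75% + 0% municipal = 8.75% → €4.164125
Watch battery replacement €9.70: labor services → 6.75% + 0% municipal = 6.75% → €0.65475
Key duplication €3.90: labor services → 6.75% + 0% municipal = 6.75% → €0.26325
Storage bin €15.18: all other goods → 6% + 1.25% municipal = 7.25% → €1.10055
Stainless water bottle €17.37: all other goods → 6% + 1.25% municipal = 7.25% → €1.259325
Scented candle €9.89: all other goods → 6% + 1.25% municipal = 7.25% → €0.717025
Greeting card €7.76: all other goods → 6% + 1.25% municipal = 7.25% → €0.5626
Unrounded tax sum = €12.1911 → €12.19

€12.19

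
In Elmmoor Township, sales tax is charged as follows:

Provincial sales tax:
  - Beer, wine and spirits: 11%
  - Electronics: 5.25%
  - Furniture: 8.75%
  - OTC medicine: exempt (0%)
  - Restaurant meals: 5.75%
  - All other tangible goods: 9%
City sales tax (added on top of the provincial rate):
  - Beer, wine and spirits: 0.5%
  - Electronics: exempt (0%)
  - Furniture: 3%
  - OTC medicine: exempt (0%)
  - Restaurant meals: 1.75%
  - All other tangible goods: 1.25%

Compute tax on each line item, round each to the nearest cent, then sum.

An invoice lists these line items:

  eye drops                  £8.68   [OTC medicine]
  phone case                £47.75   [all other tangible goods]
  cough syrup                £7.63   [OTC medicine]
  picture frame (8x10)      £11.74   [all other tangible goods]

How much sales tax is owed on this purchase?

Eye drops £8.68: OTC medicine → 0% + 0% city = 0% → £0.00
Phone case £47.75: all other tangible goods → 9% + 1.25% city = 10.25% → £4.89
Cough syrup £7.63: OTC medicine → 0% + 0% city = 0% → £0.00
Picture frame (8x10) £11.74: all other tangible goods → 9% + 1.25% city = 10.25% → £1.20
Total tax = £4.89 + £1.20 = £6.09

£6.09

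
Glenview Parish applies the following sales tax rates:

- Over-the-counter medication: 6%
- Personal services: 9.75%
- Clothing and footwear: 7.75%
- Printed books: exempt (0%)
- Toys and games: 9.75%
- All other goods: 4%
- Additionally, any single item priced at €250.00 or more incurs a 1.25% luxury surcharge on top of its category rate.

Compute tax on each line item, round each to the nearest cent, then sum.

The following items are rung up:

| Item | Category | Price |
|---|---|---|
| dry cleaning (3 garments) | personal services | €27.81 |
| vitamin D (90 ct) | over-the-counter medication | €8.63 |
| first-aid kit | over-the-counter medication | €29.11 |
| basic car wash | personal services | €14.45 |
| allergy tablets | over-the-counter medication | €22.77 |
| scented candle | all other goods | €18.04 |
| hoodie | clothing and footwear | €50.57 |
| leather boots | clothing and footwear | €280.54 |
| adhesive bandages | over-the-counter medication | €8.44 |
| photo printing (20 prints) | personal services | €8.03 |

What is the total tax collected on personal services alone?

Dry cleaning (3 garments) €27.81: personal services → 9.75% → €2.71
Basic car wash €14.45: personal services → 9.75% → €1.41
Photo printing (20 prints) €8.03: personal services → 9.75% → €0.78
Tax on personal services = €2.71 + €1.41 + €0.78 = €4.90

€4.90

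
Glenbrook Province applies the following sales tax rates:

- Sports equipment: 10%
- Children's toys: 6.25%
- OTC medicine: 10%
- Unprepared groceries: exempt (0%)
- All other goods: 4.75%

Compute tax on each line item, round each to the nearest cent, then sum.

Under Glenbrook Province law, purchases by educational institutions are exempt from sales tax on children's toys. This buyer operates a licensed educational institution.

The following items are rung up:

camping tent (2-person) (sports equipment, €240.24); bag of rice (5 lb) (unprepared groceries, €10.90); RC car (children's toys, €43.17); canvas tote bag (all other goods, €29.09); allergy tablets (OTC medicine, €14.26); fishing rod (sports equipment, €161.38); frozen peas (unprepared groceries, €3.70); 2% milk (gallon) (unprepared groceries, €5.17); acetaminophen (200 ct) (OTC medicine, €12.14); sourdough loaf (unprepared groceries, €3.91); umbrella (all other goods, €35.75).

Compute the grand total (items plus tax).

€605.59

Camping tent (2-person) €240.24: sports equipment → 10% → €24.02
Bag of rice (5 lb) €10.90: unprepared groceries → 0% → €0.00
RC car €43.17: children's toys, buyer-exempt → 0% → €0.00
Canvas tote bag €29.09: all other goods → 4.75% → €1.38
Allergy tablets €14.26: OTC medicine → 10% → €1.43
Fishing rod €161.38: sports equipment → 10% → €16.14
Frozen peas €3.70: unprepared groceries → 0% → €0.00
2% milk (gallon) €5.17: unprepared groceries → 0% → €0.00
Acetaminophen (200 ct) €12.14: OTC medicine → 10% → €1.21
Sourdough loaf €3.91: unprepared groceries → 0% → €0.00
Umbrella €35.75: all other goods → 4.75% → €1.70
Subtotal = €559.71; tax = €45.88; total due = €605.59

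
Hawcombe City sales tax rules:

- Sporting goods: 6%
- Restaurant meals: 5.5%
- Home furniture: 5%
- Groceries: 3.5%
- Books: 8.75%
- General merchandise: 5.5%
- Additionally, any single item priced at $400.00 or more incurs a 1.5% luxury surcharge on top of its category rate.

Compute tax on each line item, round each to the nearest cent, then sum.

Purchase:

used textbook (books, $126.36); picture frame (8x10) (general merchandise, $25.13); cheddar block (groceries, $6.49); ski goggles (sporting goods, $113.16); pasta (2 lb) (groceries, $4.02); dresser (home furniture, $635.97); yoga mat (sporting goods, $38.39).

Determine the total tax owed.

Used textbook $126.36: books → 8.75% → $11.06
Picture frame (8x10) $25.13: general merchandise → 5.5% → $1.38
Cheddar block $6.49: groceries → 3.5% → $0.23
Ski goggles $113.16: sporting goods → 6% → $6.79
Pasta (2 lb) $4.02: groceries → 3.5% → $0.14
Dresser $635.97: home furniture → 5% + 1.5% surcharge = 6.5% → $41.34
Yoga mat $38.39: sporting goods → 6% → $2.30
Total tax = $11.06 + $1.38 + $0.23 + $6.79 + $0.14 + $41.34 + $2.30 = $63.24

$63.24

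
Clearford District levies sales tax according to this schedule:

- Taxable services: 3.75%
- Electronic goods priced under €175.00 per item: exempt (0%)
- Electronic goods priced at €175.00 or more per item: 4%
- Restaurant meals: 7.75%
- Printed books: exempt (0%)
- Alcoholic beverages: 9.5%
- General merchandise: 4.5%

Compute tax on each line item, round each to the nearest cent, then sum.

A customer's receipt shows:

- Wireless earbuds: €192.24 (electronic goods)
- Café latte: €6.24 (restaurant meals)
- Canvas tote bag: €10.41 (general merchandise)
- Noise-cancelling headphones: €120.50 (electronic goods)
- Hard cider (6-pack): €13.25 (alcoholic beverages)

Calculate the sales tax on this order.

€9.90

Wireless earbuds €192.24: electronic goods, €175.00 or more → 4% → €7.69
Café latte €6.24: restaurant meals → 7.75% → €0.48
Canvas tote bag €10.41: general merchandise → 4.5% → €0.47
Noise-cancelling headphones €120.50: electronic goods, under €175.00 → 0% → €0.00
Hard cider (6-pack) €13.25: alcoholic beverages → 9.5% → €1.26
Total tax = €7.69 + €0.48 + €0.47 + €1.26 = €9.90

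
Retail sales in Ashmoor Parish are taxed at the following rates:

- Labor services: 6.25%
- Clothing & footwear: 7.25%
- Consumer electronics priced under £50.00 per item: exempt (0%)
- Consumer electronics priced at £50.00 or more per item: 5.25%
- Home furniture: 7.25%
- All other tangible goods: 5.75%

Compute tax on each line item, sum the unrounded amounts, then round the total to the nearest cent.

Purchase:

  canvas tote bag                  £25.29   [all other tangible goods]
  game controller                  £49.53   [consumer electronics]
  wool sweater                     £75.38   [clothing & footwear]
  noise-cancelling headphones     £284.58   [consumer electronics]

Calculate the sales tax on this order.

£21.86

Canvas tote bag £25.29: all other tangible goods → 5.75% → £1.454175
Game controller £49.53: consumer electronics, under £50.00 → 0% → £0.00
Wool sweater £75.38: clothing & footwear → 7.25% → £5.46505
Noise-cancelling headphones £284.58: consumer electronics, £50.00 or more → 5.25% → £14.94045
Unrounded tax sum = £21.859675 → £21.86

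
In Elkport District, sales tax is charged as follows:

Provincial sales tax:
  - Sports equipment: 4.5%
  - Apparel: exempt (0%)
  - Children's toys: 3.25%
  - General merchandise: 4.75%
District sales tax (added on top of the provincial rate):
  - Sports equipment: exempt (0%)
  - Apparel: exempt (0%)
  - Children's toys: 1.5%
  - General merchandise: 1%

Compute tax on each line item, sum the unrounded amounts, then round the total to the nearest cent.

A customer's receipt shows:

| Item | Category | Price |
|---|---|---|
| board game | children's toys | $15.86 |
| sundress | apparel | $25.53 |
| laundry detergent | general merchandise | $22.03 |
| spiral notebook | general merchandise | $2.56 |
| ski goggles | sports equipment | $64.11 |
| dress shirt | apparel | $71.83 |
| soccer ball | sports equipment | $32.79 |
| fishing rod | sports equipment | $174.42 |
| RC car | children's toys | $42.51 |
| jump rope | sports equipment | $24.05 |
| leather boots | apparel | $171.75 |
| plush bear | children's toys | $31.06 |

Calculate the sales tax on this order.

Board game $15.86: children's toys → 3.25% + 1.5% district = 4.75% → $0.75335
Sundress $25.53: apparel → 0% + 0% district = 0% → $0.00
Laundry detergent $22.03: general merchandise → 4.75% + 1% district = 5.75% → $1.266725
Spiral notebook $2.56: general merchandise → 4.75% + 1% district = 5.75% → $0.1472
Ski goggles $64.11: sports equipment → 4.5% + 0% district = 4.5% → $2.88495
Dress shirt $71.83: apparel → 0% + 0% district = 0% → $0.00
Soccer ball $32.79: sports equipment → 4.5% + 0% district = 4.5% → $1.47555
Fishing rod $174.42: sports equipment → 4.5% + 0% district = 4.5% → $7.8489
RC car $42.51: children's toys → 3.25% + 1.5% district = 4.75% → $2.019225
Jump rope $24.05: sports equipment → 4.5% + 0% district = 4.5% → $1.08225
Leather boots $171.75: apparel → 0% + 0% district = 0% → $0.00
Plush bear $31.06: children's toys → 3.25% + 1.5% district = 4.75% → $1.47535
Unrounded tax sum = $18.9535 → $18.95

$18.95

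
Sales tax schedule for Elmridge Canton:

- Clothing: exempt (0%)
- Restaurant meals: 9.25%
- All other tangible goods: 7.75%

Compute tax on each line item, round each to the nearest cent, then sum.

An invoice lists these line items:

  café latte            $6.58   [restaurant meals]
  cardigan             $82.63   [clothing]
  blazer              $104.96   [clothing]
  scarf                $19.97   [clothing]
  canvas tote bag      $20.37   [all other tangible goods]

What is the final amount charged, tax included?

$236.70

Café latte $6.58: restaurant meals → 9.25% → $0.61
Cardigan $82.63: clothing → 0% → $0.00
Blazer $104.96: clothing → 0% → $0.00
Scarf $19.97: clothing → 0% → $0.00
Canvas tote bag $20.37: all other tangible goods → 7.75% → $1.58
Subtotal = $234.51; tax = $2.19; total due = $236.70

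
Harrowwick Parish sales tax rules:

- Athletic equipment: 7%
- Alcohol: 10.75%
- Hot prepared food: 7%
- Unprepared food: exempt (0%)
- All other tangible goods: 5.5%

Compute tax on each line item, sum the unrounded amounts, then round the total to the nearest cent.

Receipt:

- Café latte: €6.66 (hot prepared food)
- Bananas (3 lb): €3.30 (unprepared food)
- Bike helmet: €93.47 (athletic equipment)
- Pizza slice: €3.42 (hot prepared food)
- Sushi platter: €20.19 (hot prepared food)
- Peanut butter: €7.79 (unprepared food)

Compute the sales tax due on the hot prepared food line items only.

€2.12

Café latte €6.66: hot prepared food → 7% → €0.4662
Pizza slice €3.42: hot prepared food → 7% → €0.2394
Sushi platter €20.19: hot prepared food → 7% → €1.4133
Tax on hot prepared food: unrounded sum = €2.1189 → €2.12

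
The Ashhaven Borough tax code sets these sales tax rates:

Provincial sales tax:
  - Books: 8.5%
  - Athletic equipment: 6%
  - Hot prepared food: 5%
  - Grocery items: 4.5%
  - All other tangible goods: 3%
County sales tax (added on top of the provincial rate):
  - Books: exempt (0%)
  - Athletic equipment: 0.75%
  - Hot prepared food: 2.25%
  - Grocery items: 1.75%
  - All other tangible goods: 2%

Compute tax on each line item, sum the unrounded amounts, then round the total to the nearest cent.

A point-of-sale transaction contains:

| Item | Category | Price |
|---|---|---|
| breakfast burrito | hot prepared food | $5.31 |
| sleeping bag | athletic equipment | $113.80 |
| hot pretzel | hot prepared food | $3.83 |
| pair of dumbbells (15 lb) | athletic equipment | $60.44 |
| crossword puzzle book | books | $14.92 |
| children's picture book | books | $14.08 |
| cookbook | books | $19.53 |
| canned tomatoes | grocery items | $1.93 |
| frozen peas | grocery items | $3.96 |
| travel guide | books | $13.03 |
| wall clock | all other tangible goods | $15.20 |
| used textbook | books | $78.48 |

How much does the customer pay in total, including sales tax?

Breakfast burrito $5.31: hot prepared food → 5% + 2.25% county = 7.25% → $0.384975
Sleeping bag $113.80: athletic equipment → 6% + 0.75% county = 6.75% → $7.6815
Hot pretzel $3.83: hot prepared food → 5% + 2.25% county = 7.25% → $0.277675
Pair of dumbbells (15 lb) $60.44: athletic equipment → 6% + 0.75% county = 6.75% → $4.0797
Crossword puzzle book $14.92: books → 8.5% + 0% county = 8.5% → $1.2682
Children's picture book $14.08: books → 8.5% + 0% county = 8.5% → $1.1968
Cookbook $19.53: books → 8.5% + 0% county = 8.5% → $1.66005
Canned tomatoes $1.93: grocery items → 4.5% + 1.75% county = 6.25% → $0.120625
Frozen peas $3.96: grocery items → 4.5% + 1.75% county = 6.25% → $0.2475
Travel guide $13.03: books → 8.5% + 0% county = 8.5% → $1.10755
Wall clock $15.20: all other tangible goods → 3% + 2% county = 5% → $0.76
Used textbook $78.48: books → 8.5% + 0% county = 8.5% → $6.6708
Subtotal = $344.51; unrounded tax = $25.455375 → $25.46; total due = $369.97

$369.97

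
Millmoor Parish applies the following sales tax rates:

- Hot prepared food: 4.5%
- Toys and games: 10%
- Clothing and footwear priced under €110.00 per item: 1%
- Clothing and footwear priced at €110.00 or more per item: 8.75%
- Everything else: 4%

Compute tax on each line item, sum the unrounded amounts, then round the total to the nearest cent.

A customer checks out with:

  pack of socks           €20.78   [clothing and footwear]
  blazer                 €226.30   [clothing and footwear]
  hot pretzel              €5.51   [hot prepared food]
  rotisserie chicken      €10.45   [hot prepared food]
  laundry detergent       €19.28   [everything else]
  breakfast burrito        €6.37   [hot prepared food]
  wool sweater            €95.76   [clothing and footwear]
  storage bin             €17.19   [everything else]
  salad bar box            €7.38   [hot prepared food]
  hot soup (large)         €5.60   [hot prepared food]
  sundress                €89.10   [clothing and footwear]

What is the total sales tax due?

Pack of socks €20.78: clothing and footwear, under €110.00 → 1% → €0.2078
Blazer €226.30: clothing and footwear, €110.00 or more → 8.75% → €19.80125
Hot pretzel €5.51: hot prepared food → 4.5% → €0.24795
Rotisserie chicken €10.45: hot prepared food → 4.5% → €0.47025
Laundry detergent €19.28: everything else → 4% → €0.7712
Breakfast burrito €6.37: hot prepared food → 4.5% → €0.28665
Wool sweater €95.76: clothing and footwear, under €110.00 → 1% → €0.9576
Storage bin €17.19: everything else → 4% → €0.6876
Salad bar box €7.38: hot prepared food → 4.5% → €0.3321
Hot soup (large) €5.60: hot prepared food → 4.5% → €0.252
Sundress €89.10: clothing and footwear, under €110.00 → 1% → €0.891
Unrounded tax sum = €24.9054 → €24.91

€24.91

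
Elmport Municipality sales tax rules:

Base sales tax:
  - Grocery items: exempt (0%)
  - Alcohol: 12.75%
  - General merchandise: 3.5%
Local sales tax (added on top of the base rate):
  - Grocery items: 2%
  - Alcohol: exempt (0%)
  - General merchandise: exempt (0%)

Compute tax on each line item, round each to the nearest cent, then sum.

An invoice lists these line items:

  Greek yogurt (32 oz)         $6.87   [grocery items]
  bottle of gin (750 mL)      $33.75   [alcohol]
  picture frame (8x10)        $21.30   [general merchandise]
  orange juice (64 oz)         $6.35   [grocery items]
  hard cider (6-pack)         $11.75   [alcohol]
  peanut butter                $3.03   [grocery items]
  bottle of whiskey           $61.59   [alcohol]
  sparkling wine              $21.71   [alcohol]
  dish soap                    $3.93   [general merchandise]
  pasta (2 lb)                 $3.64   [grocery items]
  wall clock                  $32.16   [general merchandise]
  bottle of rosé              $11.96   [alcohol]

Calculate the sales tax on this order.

$20.36

Greek yogurt (32 oz) $6.87: grocery items → 0% + 2% local = 2% → $0.14
Bottle of gin (750 mL) $33.75: alcohol → 12.75% + 0% local = 12.75% → $4.30
Picture frame (8x10) $21.30: general merchandise → 3.5% + 0% local = 3.5% → $0.75
Orange juice (64 oz) $6.35: grocery items → 0% + 2% local = 2% → $0.13
Hard cider (6-pack) $11.75: alcohol → 12.75% + 0% local = 12.75% → $1.50
Peanut butter $3.03: grocery items → 0% + 2% local = 2% → $0.06
Bottle of whiskey $61.59: alcohol → 12.75% + 0% local = 12.75% → $7.85
Sparkling wine $21.71: alcohol → 12.75% + 0% local = 12.75% → $2.77
Dish soap $3.93: general merchandise → 3.5% + 0% local = 3.5% → $0.14
Pasta (2 lb) $3.64: grocery items → 0% + 2% local = 2% → $0.07
Wall clock $32.16: general merchandise → 3.5% + 0% local = 3.5% → $1.13
Bottle of rosé $11.96: alcohol → 12.75% + 0% local = 12.75% → $1.52
Total tax = $0.14 + $4.30 + $0.75 + $0.13 + $1.50 + $0.06 + $7.85 + $2.77 + $0.14 + $0.07 + $1.13 + $1.52 = $20.36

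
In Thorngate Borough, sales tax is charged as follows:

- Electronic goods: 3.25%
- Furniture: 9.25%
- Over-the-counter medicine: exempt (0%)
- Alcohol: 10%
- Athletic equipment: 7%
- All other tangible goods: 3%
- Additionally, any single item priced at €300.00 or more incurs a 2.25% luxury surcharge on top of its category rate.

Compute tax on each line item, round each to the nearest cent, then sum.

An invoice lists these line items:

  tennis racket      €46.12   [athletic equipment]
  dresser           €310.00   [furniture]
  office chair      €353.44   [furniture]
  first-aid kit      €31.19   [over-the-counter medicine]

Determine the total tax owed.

€79.53

Tennis racket €46.12: athletic equipment → 7% → €3.23
Dresser €310.00: furniture → 9.25% + 2.25% surcharge = 11.5% → €35.65
Office chair €353.44: furniture → 9.25% + 2.25% surcharge = 11.5% → €40.65
First-aid kit €31.19: over-the-counter medicine → 0% → €0.00
Total tax = €3.23 + €35.65 + €40.65 = €79.53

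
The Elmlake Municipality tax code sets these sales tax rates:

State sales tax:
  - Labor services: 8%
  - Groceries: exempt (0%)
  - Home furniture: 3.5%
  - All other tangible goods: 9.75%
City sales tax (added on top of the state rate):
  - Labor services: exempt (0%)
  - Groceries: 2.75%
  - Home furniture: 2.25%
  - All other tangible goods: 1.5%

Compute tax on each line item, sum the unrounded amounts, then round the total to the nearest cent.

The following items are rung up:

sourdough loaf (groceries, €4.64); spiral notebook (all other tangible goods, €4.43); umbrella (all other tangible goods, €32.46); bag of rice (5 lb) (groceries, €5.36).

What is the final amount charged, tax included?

€51.32

Sourdough loaf €4.64: groceries → 0% + 2.75% city = 2.75% → €0.1276
Spiral notebook €4.43: all other tangible goods → 9.75% + 1.5% city = 11.25% → €0.498375
Umbrella €32.46: all other tangible goods → 9.75% + 1.5% city = 11.25% → €3.65175
Bag of rice (5 lb) €5.36: groceries → 0% + 2.75% city = 2.75% → €0.1474
Subtotal = €46.89; unrounded tax = €4.425125 → €4.43; total due = €51.32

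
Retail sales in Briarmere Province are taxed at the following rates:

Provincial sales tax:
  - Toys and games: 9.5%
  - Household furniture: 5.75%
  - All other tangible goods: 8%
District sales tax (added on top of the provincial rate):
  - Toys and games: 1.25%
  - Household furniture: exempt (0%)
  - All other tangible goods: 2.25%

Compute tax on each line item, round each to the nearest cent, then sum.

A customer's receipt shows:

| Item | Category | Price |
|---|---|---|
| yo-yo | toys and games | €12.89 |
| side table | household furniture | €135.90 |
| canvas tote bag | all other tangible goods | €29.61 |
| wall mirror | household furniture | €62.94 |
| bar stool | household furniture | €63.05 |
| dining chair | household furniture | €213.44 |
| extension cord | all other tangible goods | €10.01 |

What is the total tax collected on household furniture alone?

Side table €135.90: household furniture → 5.75% + 0% district = 5.75% → €7.81
Wall mirror €62.94: household furniture → 5.75% + 0% district = 5.75% → €3.62
Bar stool €63.05: household furniture → 5.75% + 0% district = 5.75% → €3.63
Dining chair €213.44: household furniture → 5.75% + 0% district = 5.75% → €12.27
Tax on household furniture = €7.81 + €3.62 + €3.63 + €12.27 = €27.33

€27.33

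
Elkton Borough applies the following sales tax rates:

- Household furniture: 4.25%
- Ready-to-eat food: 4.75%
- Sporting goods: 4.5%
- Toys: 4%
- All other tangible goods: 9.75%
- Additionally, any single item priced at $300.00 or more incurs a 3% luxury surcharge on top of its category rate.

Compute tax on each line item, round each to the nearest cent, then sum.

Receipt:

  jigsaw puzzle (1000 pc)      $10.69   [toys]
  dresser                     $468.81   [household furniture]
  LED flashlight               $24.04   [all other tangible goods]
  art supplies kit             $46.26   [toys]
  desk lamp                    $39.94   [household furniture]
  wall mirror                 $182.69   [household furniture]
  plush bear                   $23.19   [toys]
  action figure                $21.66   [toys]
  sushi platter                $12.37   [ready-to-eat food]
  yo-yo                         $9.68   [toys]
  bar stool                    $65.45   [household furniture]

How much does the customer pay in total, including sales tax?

Jigsaw puzzle (1000 pc) $10.69: toys → 4% → $0.43
Dresser $468.81: household furniture → 4.25% + 3% surcharge = 7.25% → $33.99
LED flashlight $24.04: all other tangible goods → 9.75% → $2.34
Art supplies kit $46.26: toys → 4% → $1.85
Desk lamp $39.94: household furniture → 4.25% → $1.70
Wall mirror $182.69: household furniture → 4.25% → $7.76
Plush bear $23.19: toys → 4% → $0.93
Action figure $21.66: toys → 4% → $0.87
Sushi platter $12.37: ready-to-eat food → 4.75% → $0.59
Yo-yo $9.68: toys → 4% → $0.39
Bar stool $65.45: household furniture → 4.25% → $2.78
Subtotal = $904.78; tax = $53.63; total due = $958.41

$958.41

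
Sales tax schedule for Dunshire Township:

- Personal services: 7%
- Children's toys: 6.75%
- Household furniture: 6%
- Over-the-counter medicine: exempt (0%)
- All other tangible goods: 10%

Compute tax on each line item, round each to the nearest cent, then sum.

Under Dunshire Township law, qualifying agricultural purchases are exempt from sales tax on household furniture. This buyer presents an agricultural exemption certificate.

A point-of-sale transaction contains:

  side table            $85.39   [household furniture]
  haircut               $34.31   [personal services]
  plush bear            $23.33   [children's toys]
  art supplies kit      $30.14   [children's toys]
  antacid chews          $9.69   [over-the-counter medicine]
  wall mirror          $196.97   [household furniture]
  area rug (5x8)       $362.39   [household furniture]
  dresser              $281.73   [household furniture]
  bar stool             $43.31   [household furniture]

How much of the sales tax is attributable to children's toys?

Plush bear $23.33: children's toys → 6.75% → $1.57
Art supplies kit $30.14: children's toys → 6.75% → $2.03
Tax on children's toys = $1.57 + $2.03 = $3.60

$3.60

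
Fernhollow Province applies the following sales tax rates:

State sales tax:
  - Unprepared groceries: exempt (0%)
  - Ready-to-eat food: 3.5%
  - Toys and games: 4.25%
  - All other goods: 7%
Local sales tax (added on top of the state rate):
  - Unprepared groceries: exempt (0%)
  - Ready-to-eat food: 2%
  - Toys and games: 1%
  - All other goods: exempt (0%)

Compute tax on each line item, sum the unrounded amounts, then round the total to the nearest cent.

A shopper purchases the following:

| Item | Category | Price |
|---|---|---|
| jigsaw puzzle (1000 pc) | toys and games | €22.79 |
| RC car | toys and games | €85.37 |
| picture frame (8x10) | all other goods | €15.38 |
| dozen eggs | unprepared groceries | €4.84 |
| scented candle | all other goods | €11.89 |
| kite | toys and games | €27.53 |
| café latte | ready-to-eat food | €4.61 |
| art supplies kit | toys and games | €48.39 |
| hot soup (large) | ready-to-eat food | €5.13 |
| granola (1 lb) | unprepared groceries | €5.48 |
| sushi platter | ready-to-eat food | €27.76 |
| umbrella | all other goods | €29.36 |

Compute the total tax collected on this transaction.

Jigsaw puzzle (1000 pc) €22.79: toys and games → 4.25% + 1% local = 5.25% → €1.196475
RC car €85.37: toys and games → 4.25% + 1% local = 5.25% → €4.481925
Picture frame (8x10) €15.38: all other goods → 7% + 0% local = 7% → €1.0766
Dozen eggs €4.84: unprepared groceries → 0% + 0% local = 0% → €0.00
Scented candle €11.89: all other goods → 7% + 0% local = 7% → €0.8323
Kite €27.53: toys and games → 4.25% + 1% local = 5.25% → €1.445325
Café latte €4.61: ready-to-eat food → 3.5% + 2% local = 5.5% → €0.25355
Art supplies kit €48.39: toys and games → 4.25% + 1% local = 5.25% → €2.540475
Hot soup (large) €5.13: ready-to-eat food → 3.5% + 2% local = 5.5% → €0.28215
Granola (1 lb) €5.48: unprepared groceries → 0% + 0% local = 0% → €0.00
Sushi platter €27.76: ready-to-eat food → 3.5% + 2% local = 5.5% → €1.5268
Umbrella €29.36: all other goods → 7% + 0% local = 7% → €2.0552
Unrounded tax sum = €15.6908 → €15.69

€15.69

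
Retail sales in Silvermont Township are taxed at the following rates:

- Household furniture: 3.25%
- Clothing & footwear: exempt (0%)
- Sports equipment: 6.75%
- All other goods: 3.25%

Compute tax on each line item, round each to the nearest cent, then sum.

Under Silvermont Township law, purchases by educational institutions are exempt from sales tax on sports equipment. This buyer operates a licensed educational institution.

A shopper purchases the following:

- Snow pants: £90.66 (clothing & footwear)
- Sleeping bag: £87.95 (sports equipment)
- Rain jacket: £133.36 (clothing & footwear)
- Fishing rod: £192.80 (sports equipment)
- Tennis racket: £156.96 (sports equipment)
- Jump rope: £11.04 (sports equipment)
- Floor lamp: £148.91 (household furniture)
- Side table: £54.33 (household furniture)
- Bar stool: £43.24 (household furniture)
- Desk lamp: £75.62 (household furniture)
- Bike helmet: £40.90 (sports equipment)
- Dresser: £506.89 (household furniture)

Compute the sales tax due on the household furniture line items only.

£26.95

Floor lamp £148.91: household furniture → 3.25% → £4.84
Side table £54.33: household furniture → 3.25% → £1.77
Bar stool £43.24: household furniture → 3.25% → £1.41
Desk lamp £75.62: household furniture → 3.25% → £2.46
Dresser £506.89: household furniture → 3.25% → £16.47
Tax on household furniture = £4.84 + £1.77 + £1.41 + £2.46 + £16.47 = £26.95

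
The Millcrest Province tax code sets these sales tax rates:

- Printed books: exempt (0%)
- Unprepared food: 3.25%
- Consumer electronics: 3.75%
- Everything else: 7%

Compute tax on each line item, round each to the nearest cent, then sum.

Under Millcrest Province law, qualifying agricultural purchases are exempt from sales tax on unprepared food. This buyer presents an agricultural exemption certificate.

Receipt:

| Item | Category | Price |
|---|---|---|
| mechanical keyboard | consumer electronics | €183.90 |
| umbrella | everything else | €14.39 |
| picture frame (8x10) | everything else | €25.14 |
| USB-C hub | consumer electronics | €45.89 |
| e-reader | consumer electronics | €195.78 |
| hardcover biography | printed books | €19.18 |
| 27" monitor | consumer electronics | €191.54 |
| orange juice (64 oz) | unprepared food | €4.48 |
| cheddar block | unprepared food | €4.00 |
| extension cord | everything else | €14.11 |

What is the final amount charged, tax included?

Mechanical keyboard €183.90: consumer electronics → 3.75% → €6.90
Umbrella €14.39: everything else → 7% → €1.01
Picture frame (8x10) €25.14: everything else → 7% → €1.76
USB-C hub €45.89: consumer electronics → 3.75% → €1.72
E-reader €195.78: consumer electronics → 3.75% → €7.34
Hardcover biography €19.18: printed books → 0% → €0.00
27" monitor €191.54: consumer electronics → 3.75% → €7.18
Orange juice (64 oz) €4.48: unprepared food, buyer-exempt → 0% → €0.00
Cheddar block €4.00: unprepared food, buyer-exempt → 0% → €0.00
Extension cord €14.11: everything else → 7% → €0.99
Subtotal = €698.41; tax = €26.90; total due = €725.31

€725.31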